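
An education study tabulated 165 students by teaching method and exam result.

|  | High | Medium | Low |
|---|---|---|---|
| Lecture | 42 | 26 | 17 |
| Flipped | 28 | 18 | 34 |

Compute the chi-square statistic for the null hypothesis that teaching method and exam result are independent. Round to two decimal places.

9.78

Row totals: 85, 80. Column totals: 70, 44, 51. Grand total N = 165.
Expected counts (row total × column total / N):
  Lecture, High: 85×70/165 = 36.061
  Lecture, Medium: 85×44/165 = 22.667
  Lecture, Low: 85×51/165 = 26.273
  Flipped, High: 80×70/165 = 33.939
  Flipped, Medium: 80×44/165 = 21.333
  Flipped, Low: 80×51/165 = 24.727
Contributions (O − E)²/E:
  (42 − 36.061)²/36.061 = 0.9781
  (26 − 22.667)²/22.667 = 0.4901
  (17 − 26.273)²/26.273 = 3.2729
  (28 − 33.939)²/33.939 = 1.0393
  (18 − 21.333)²/21.333 = 0.5207
  (34 − 24.727)²/24.727 = 3.4775
χ² = 0.9781 + 0.4901 + 3.2729 + 1.0393 + 0.5207 + 3.4775 = 9.78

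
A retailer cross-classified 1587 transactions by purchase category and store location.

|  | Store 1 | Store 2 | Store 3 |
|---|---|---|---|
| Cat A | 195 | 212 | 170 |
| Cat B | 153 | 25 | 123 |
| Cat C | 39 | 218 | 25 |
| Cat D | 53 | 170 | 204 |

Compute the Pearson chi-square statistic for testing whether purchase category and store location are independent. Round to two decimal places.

Row totals: 577, 301, 282, 427. Column totals: 440, 625, 522. Grand total N = 1587.
Expected counts (row total × column total / N):
  Cat A, Store 1: 577×440/1587 = 159.9748
  Cat A, Store 2: 577×625/1587 = 227.2369
  Cat A, Store 3: 577×522/1587 = 189.7883
  Cat B, Store 1: 301×440/1587 = 83.4531
  Cat B, Store 2: 301×625/1587 = 118.5413
  Cat B, Store 3: 301×522/1587 = 99.0057
  Cat C, Store 1: 282×440/1587 = 78.1853
  Cat C, Store 2: 282×625/1587 = 111.0586
  Cat C, Store 3: 282×522/1587 = 92.7561
  Cat D, Store 1: 427×440/1587 = 118.3869
  Cat D, Store 2: 427×625/1587 = 168.1632
  Cat D, Store 3: 427×522/1587 = 140.4499
Contributions (O − E)²/E:
  (195 − 159.9748)²/159.9748 = 7.6685
  (212 − 227.2369)²/227.2369 = 1.0217
  (170 − 189.7883)²/189.7883 = 2.0632
  (153 − 83.4531)²/83.4531 = 57.9580
  (25 − 118.5413)²/118.5413 = 73.8137
  (123 − 99.0057)²/99.0057 = 5.8151
  (39 − 78.1853)²/78.1853 = 19.6391
  (218 − 111.0586)²/111.0586 = 102.9768
  (25 − 92.7561)²/92.7561 = 49.4942
  (53 − 118.3869)²/118.3869 = 36.1142
  (170 − 168.1632)²/168.1632 = 0.0201
  (204 − 140.4499)²/140.4499 = 28.7548
χ² = 7.6685 + 1.0217 + 2.0632 + 57.9580 + 73.8137 + 5.8151 + 19.6391 + 102.9768 + 49.4942 + 36.1142 + 0.0201 + 28.7548 = 385.34

385.34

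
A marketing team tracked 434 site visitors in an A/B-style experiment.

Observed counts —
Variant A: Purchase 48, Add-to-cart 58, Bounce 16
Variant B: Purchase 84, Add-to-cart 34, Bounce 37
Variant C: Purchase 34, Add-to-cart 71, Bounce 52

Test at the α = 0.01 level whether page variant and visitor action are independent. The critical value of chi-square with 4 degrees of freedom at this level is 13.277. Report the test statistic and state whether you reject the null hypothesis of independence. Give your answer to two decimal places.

Row totals: 122, 155, 157. Column totals: 166, 163, 105. Grand total N = 434.
Expected counts (row total × column total / N):
  Variant A, Purchase: 122×166/434 = 46.664
  Variant A, Add-to-cart: 122×163/434 = 45.820
  Variant A, Bounce: 122×105/434 = 29.516
  Variant B, Purchase: 155×166/434 = 59.286
  Variant B, Add-to-cart: 155×163/434 = 58.214
  Variant B, Bounce: 155×105/434 = 37.500
  Variant C, Purchase: 157×166/434 = 60.051
  Variant C, Add-to-cart: 157×163/434 = 58.965
  Variant C, Bounce: 157×105/434 = 37.984
Contributions (O − E)²/E:
  (48 − 46.664)²/46.664 = 0.0382
  (58 − 45.820)²/45.820 = 3.2377
  (16 − 29.516)²/29.516 = 6.1893
  (84 − 59.286)²/59.286 = 10.3023
  (34 − 58.214)²/58.214 = 10.0718
  (37 − 37.500)²/37.500 = 0.0067
  (34 − 60.051)²/60.051 = 11.3013
  (71 − 58.965)²/58.965 = 2.4564
  (52 − 37.984)²/37.984 = 5.1719
χ² = 0.0382 + 3.2377 + 6.1893 + 10.3023 + 10.0718 + 0.0067 + 11.3013 + 2.4564 + 5.1719 = 48.78
df = (3−1)(3−1) = 4. Since 48.78 > 13.277, reject the null hypothesis of independence at α = 0.01.

48.78; reject H₀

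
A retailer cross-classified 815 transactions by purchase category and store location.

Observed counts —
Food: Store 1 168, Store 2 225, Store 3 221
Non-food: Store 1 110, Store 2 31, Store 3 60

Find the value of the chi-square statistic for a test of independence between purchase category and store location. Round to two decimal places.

Row totals: 614, 201. Column totals: 278, 256, 281. Grand total N = 815.
Expected counts (row total × column total / N):
  Food, Store 1: 614×278/815 = 209.438
  Food, Store 2: 614×256/815 = 192.864
  Food, Store 3: 614×281/815 = 211.698
  Non-food, Store 1: 201×278/815 = 68.562
  Non-food, Store 2: 201×256/815 = 63.136
  Non-food, Store 3: 201×281/815 = 69.302
Contributions (O − E)²/E:
  (168 − 209.438)²/209.438 = 8.1986
  (225 − 192.864)²/192.864 = 5.3547
  (221 − 211.698)²/211.698 = 0.4087
  (110 − 68.562)²/68.562 = 25.0446
  (31 − 63.136)²/63.136 = 16.3571
  (60 − 69.302)²/69.302 = 1.2486
χ² = 8.1986 + 5.3547 + 0.4087 + 25.0446 + 16.3571 + 1.2486 = 56.61

56.61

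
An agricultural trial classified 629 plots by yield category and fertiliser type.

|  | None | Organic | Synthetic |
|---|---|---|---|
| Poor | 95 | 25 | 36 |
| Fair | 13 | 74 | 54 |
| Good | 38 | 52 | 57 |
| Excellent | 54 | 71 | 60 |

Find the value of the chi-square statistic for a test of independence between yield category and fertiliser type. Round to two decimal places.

Row totals: 156, 141, 147, 185. Column totals: 200, 222, 207. Grand total N = 629.
Expected counts (row total × column total / N):
  Poor, None: 156×200/629 = 49.603
  Poor, Organic: 156×222/629 = 55.059
  Poor, Synthetic: 156×207/629 = 51.339
  Fair, None: 141×200/629 = 44.833
  Fair, Organic: 141×222/629 = 49.765
  Fair, Synthetic: 141×207/629 = 46.402
  Good, None: 147×200/629 = 46.741
  Good, Organic: 147×222/629 = 51.882
  Good, Synthetic: 147×207/629 = 48.377
  Excellent, None: 185×200/629 = 58.824
  Excellent, Organic: 185×222/629 = 65.294
  Excellent, Synthetic: 185×207/629 = 60.882
Contributions (O − E)²/E:
  (95 − 49.603)²/49.603 = 41.5476
  (25 − 55.059)²/55.059 = 16.4105
  (36 − 51.339)²/51.339 = 4.5830
  (13 − 44.833)²/44.833 = 22.6025
  (74 − 49.765)²/49.765 = 11.8022
  (54 − 46.402)²/46.402 = 1.2441
  (38 − 46.741)²/46.741 = 1.6346
  (52 − 51.882)²/51.882 = 0.0003
  (57 − 48.377)²/48.377 = 1.5370
  (54 − 58.824)²/58.824 = 0.3956
  (71 − 65.294)²/65.294 = 0.4986
  (60 − 60.882)²/60.882 = 0.0128
χ² = 41.5476 + 16.4105 + 4.5830 + 22.6025 + 11.8022 + 1.2441 + 1.6346 + 0.0003 + 1.5370 + 0.3956 + 0.4986 + 0.0128 = 102.27

102.27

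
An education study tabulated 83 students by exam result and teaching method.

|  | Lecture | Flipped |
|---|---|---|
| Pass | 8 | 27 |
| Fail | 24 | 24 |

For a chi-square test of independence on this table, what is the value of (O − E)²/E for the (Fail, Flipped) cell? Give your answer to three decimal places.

1.023

Row total (Fail) = 48; column total (Flipped) = 51; N = 83.
Expected count E = 48 × 51 / 83 = 29.4940.
Contribution = (O − E)²/E = (24 − 29.4940)² / 29.4940 = 1.023.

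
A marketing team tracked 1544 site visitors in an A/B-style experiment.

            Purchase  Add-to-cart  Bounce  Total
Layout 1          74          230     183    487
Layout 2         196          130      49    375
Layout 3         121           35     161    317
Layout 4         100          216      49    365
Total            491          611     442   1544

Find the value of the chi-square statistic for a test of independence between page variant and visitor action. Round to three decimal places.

337.245

Grand total N = 1544.
Expected counts (row total × column total / N):
  Layout 1, Purchase: 487×491/1544 = 154.86852
  Layout 1, Add-to-cart: 487×611/1544 = 192.71826
  Layout 1, Bounce: 487×442/1544 = 139.41321
  Layout 2, Purchase: 375×491/1544 = 119.25194
  Layout 2, Add-to-cart: 375×611/1544 = 148.39702
  Layout 2, Bounce: 375×442/1544 = 107.35104
  Layout 3, Purchase: 317×491/1544 = 100.80764
  Layout 3, Add-to-cart: 317×611/1544 = 125.44495
  Layout 3, Bounce: 317×442/1544 = 90.74741
  Layout 4, Purchase: 365×491/1544 = 116.07189
  Layout 4, Add-to-cart: 365×611/1544 = 144.43977
  Layout 4, Bounce: 365×442/1544 = 104.48834
Contributions (O − E)²/E:
  (74 − 154.86852)²/154.86852 = 42.2275
  (230 − 192.71826)²/192.71826 = 7.2122
  (183 − 139.41321)²/139.41321 = 13.6272
  (196 − 119.25194)²/119.25194 = 49.3934
  (130 − 148.39702)²/148.39702 = 2.2807
  (49 − 107.35104)²/107.35104 = 31.7169
  (121 − 100.80764)²/100.80764 = 4.0446
  (35 − 125.44495)²/125.44495 = 65.2102
  (161 − 90.74741)²/90.74741 = 54.3864
  (100 − 116.07189)²/116.07189 = 2.2254
  (216 − 144.43977)²/144.43977 = 35.4533
  (49 − 104.48834)²/104.48834 = 29.4670
χ² = 42.2275 + 7.2122 + 13.6272 + 49.3934 + 2.2807 + 31.7169 + 4.0446 + 65.2102 + 54.3864 + 2.2254 + 35.4533 + 29.4670 = 337.245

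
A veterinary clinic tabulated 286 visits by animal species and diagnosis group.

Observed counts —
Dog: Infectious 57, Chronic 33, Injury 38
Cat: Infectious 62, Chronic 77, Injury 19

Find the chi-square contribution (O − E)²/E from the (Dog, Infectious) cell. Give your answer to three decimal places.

0.263

Row total (Dog) = 128; column total (Infectious) = 119; N = 286.
Expected count E = 128 × 119 / 286 = 53.2587.
Contribution = (O − E)²/E = (57 − 53.2587)² / 53.2587 = 0.263.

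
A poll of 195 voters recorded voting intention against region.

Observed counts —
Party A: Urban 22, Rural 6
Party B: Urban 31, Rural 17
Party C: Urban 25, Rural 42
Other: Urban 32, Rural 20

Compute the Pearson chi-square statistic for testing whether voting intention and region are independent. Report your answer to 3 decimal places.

17.390

Row totals: 28, 48, 67, 52. Column totals: 110, 85. Grand total N = 195.
Expected counts (row total × column total / N):
  Party A, Urban: 28×110/195 = 15.79487
  Party A, Rural: 28×85/195 = 12.20513
  Party B, Urban: 48×110/195 = 27.07692
  Party B, Rural: 48×85/195 = 20.92308
  Party C, Urban: 67×110/195 = 37.79487
  Party C, Rural: 67×85/195 = 29.20513
  Other, Urban: 52×110/195 = 29.33333
  Other, Rural: 52×85/195 = 22.66667
Contributions (O − E)²/E:
  (22 − 15.79487)²/15.79487 = 2.4377
  (6 − 12.20513)²/12.20513 = 3.1547
  (31 − 27.07692)²/27.07692 = 0.5684
  (17 − 20.92308)²/20.92308 = 0.7356
  (25 − 37.79487)²/37.79487 = 4.3315
  (42 − 29.20513)²/29.20513 = 5.6055
  (32 − 29.33333)²/29.33333 = 0.2424
  (20 − 22.66667)²/22.66667 = 0.3137
χ² = 2.4377 + 3.1547 + 0.5684 + 0.7356 + 4.3315 + 5.6055 + 0.2424 + 0.3137 = 17.390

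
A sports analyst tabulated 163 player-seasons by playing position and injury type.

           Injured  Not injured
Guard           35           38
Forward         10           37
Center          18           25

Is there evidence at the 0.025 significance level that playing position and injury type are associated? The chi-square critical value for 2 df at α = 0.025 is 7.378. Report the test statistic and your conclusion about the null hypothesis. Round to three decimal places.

8.830; reject H₀

Row totals: 73, 47, 43. Column totals: 63, 100. Grand total N = 163.
Expected counts (row total × column total / N):
  Guard, Injured: 73×63/163 = 28.2147
  Guard, Not injured: 73×100/163 = 44.7853
  Forward, Injured: 47×63/163 = 18.1656
  Forward, Not injured: 47×100/163 = 28.8344
  Center, Injured: 43×63/163 = 16.6196
  Center, Not injured: 43×100/163 = 26.3804
Contributions (O − E)²/E:
  (35 − 28.2147)²/28.2147 = 1.6318
  (38 − 44.7853)²/44.7853 = 1.0280
  (10 − 18.1656)²/18.1656 = 3.6705
  (37 − 28.8344)²/28.8344 = 2.3124
  (18 − 16.6196)²/16.6196 = 0.1147
  (25 − 26.3804)²/26.3804 = 0.0722
χ² = 1.6318 + 1.0280 + 3.6705 + 2.3124 + 0.1147 + 0.0722 = 8.830
df = (3−1)(2−1) = 2. Since 8.830 > 7.378, reject the null hypothesis of independence at α = 0.025.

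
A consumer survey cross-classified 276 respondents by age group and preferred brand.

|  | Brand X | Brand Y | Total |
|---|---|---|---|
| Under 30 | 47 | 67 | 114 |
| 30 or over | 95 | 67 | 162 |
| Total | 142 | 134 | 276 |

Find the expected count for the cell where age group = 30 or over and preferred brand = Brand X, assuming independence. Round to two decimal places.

Row total (30 or over) = 162; column total (Brand X) = 142; grand total N = 276.
Expected count = (row total × column total) / N = 162 × 142 / 276 = 83.35.

83.35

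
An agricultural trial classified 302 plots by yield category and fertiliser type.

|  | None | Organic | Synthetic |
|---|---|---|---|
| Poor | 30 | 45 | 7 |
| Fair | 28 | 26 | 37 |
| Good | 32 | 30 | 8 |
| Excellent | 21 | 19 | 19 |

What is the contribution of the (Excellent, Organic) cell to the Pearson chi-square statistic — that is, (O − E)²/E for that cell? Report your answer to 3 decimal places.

0.842

Row total (Excellent) = 59; column total (Organic) = 120; N = 302.
Expected count E = 59 × 120 / 302 = 23.4437.
Contribution = (O − E)²/E = (19 − 23.4437)² / 23.4437 = 0.842.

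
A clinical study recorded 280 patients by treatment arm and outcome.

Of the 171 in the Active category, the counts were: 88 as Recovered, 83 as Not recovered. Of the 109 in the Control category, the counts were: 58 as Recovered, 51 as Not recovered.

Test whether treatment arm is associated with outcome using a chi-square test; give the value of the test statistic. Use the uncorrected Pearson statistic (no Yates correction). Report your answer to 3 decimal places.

0.082

Row totals: 171, 109. Column totals: 146, 134. Grand total N = 280.
Expected counts (row total × column total / N):
  Active, Recovered: 171×146/280 = 89.1643
  Active, Not recovered: 171×134/280 = 81.8357
  Control, Recovered: 109×146/280 = 56.8357
  Control, Not recovered: 109×134/280 = 52.1643
Contributions (O − E)²/E:
  (88 − 89.1643)²/89.1643 = 0.0152
  (83 − 81.8357)²/81.8357 = 0.0166
  (58 − 56.8357)²/56.8357 = 0.0239
  (51 − 52.1643)²/52.1643 = 0.0260
χ² = 0.0152 + 0.0166 + 0.0239 + 0.0260 = 0.082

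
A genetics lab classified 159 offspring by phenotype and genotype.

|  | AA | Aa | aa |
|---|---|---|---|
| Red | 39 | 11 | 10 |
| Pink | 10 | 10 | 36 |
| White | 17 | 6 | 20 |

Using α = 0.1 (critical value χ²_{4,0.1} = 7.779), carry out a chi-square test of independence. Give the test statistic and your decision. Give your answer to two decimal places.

Row totals: 60, 56, 43. Column totals: 66, 27, 66. Grand total N = 159.
Expected counts (row total × column total / N):
  Red, AA: 60×66/159 = 24.906
  Red, Aa: 60×27/159 = 10.189
  Red, aa: 60×66/159 = 24.906
  Pink, AA: 56×66/159 = 23.245
  Pink, Aa: 56×27/159 = 9.509
  Pink, aa: 56×66/159 = 23.245
  White, AA: 43×66/159 = 17.849
  White, Aa: 43×27/159 = 7.302
  White, aa: 43×66/159 = 17.849
Contributions (O − E)²/E:
  (39 − 24.906)²/24.906 = 7.9756
  (11 − 10.189)²/10.189 = 0.0646
  (10 − 24.906)²/24.906 = 8.9211
  (10 − 23.245)²/23.245 = 7.5470
  (10 − 9.509)²/9.509 = 0.0254
  (36 − 23.245)²/23.245 = 6.9989
  (17 − 17.849)²/17.849 = 0.0404
  (6 − 7.302)²/7.302 = 0.2322
  (20 − 17.849)²/17.849 = 0.2592
χ² = 7.9756 + 0.0646 + 8.9211 + 7.5470 + 0.0254 + 6.9989 + 0.0404 + 0.2322 + 0.2592 = 32.06
df = (3−1)(3−1) = 4. Since 32.06 > 7.779, reject the null hypothesis of independence at α = 0.1.

32.06; reject H₀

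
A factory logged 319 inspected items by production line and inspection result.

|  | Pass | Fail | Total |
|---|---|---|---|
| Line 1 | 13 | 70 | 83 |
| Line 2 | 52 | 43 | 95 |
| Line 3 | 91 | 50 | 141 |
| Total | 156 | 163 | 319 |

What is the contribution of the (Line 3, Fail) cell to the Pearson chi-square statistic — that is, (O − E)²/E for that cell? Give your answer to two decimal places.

Row total (Line 3) = 141; column total (Fail) = 163; N = 319.
Expected count E = 141 × 163 / 319 = 72.047.
Contribution = (O − E)²/E = (50 − 72.047)² / 72.047 = 6.75.

6.75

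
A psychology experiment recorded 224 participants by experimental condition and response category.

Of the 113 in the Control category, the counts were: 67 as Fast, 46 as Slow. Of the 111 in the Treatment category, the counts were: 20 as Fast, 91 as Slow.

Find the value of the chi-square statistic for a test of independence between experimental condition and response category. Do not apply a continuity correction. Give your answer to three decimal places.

40.157

Row totals: 113, 111. Column totals: 87, 137. Grand total N = 224.
Expected counts (row total × column total / N):
  Control, Fast: 113×87/224 = 43.8884
  Control, Slow: 113×137/224 = 69.1116
  Treatment, Fast: 111×87/224 = 43.1116
  Treatment, Slow: 111×137/224 = 67.8884
Contributions (O − E)²/E:
  (67 − 43.8884)²/43.8884 = 12.1706
  (46 − 69.1116)²/69.1116 = 7.7287
  (20 − 43.1116)²/43.1116 = 12.3898
  (91 − 67.8884)²/67.8884 = 7.8680
χ² = 12.1706 + 7.7287 + 12.3898 + 7.8680 = 40.157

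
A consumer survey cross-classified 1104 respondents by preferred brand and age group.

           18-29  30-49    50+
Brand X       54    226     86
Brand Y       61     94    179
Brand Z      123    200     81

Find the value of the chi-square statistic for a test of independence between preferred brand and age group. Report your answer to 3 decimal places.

Row totals: 366, 334, 404. Column totals: 238, 520, 346. Grand total N = 1104.
Expected counts (row total × column total / N):
  Brand X, 18-29: 366×238/1104 = 78.9022
  Brand X, 30-49: 366×520/1104 = 172.3913
  Brand X, 50+: 366×346/1104 = 114.7065
  Brand Y, 18-29: 334×238/1104 = 72.0036
  Brand Y, 30-49: 334×520/1104 = 157.3188
  Brand Y, 50+: 334×346/1104 = 104.6775
  Brand Z, 18-29: 404×238/1104 = 87.0942
  Brand Z, 30-49: 404×520/1104 = 190.2899
  Brand Z, 50+: 404×346/1104 = 126.6159
Contributions (O − E)²/E:
  (54 − 78.9022)²/78.9022 = 7.8593
  (226 − 172.3913)²/172.3913 = 16.6708
  (86 − 114.7065)²/114.7065 = 7.1841
  (61 − 72.0036)²/72.0036 = 1.6816
  (94 − 157.3188)²/157.3188 = 25.4850
  (179 − 104.6775)²/104.6775 = 52.7700
  (123 − 87.0942)²/87.0942 = 14.8027
  (200 − 190.2899)²/190.2899 = 0.4955
  (81 − 126.6159)²/126.6159 = 16.4340
χ² = 7.8593 + 16.6708 + 7.1841 + 1.6816 + 25.4850 + 52.7700 + 14.8027 + 0.4955 + 16.4340 = 143.383

143.383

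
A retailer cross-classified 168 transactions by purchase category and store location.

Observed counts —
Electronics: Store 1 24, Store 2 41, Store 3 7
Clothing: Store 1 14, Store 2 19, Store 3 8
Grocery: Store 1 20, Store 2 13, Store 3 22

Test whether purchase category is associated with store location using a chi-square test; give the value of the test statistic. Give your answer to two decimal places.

Row totals: 72, 41, 55. Column totals: 58, 73, 37. Grand total N = 168.
Expected counts (row total × column total / N):
  Electronics, Store 1: 72×58/168 = 24.857
  Electronics, Store 2: 72×73/168 = 31.286
  Electronics, Store 3: 72×37/168 = 15.857
  Clothing, Store 1: 41×58/168 = 14.155
  Clothing, Store 2: 41×73/168 = 17.815
  Clothing, Store 3: 41×37/168 = 9.030
  Grocery, Store 1: 55×58/168 = 18.988
  Grocery, Store 2: 55×73/168 = 23.899
  Grocery, Store 3: 55×37/168 = 12.113
Contributions (O − E)²/E:
  (24 − 24.857)²/24.857 = 0.0295
  (41 − 31.286)²/31.286 = 3.0161
  (7 − 15.857)²/15.857 = 4.9471
  (14 − 14.155)²/14.155 = 0.0017
  (19 − 17.815)²/17.815 = 0.0788
  (8 − 9.030)²/9.030 = 0.1175
  (20 − 18.988)²/18.988 = 0.0539
  (13 − 23.899)²/23.899 = 4.9704
  (22 − 12.113)²/12.113 = 8.0701
χ² = 0.0295 + 3.0161 + 4.9471 + 0.0017 + 0.0788 + 0.1175 + 0.0539 + 4.9704 + 8.0701 = 21.29

21.29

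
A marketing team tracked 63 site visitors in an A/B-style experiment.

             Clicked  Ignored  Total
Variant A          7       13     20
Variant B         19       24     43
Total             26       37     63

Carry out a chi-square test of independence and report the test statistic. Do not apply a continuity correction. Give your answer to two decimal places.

0.48

Grand total N = 63.
Expected counts (row total × column total / N):
  Variant A, Clicked: 20×26/63 = 8.254
  Variant A, Ignored: 20×37/63 = 11.746
  Variant B, Clicked: 43×26/63 = 17.746
  Variant B, Ignored: 43×37/63 = 25.254
Contributions (O − E)²/E:
  (7 − 8.254)²/8.254 = 0.1905
  (13 − 11.746)²/11.746 = 0.1339
  (19 − 17.746)²/17.746 = 0.0886
  (24 − 25.254)²/25.254 = 0.0623
χ² = 0.1905 + 0.1339 + 0.0886 + 0.0623 = 0.48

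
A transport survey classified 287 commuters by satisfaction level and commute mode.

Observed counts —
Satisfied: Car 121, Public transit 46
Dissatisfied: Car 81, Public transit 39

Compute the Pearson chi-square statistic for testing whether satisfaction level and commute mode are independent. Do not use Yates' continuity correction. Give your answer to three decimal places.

Row totals: 167, 120. Column totals: 202, 85. Grand total N = 287.
Expected counts (row total × column total / N):
  Satisfied, Car: 167×202/287 = 117.5401
  Satisfied, Public transit: 167×85/287 = 49.4599
  Dissatisfied, Car: 120×202/287 = 84.4599
  Dissatisfied, Public transit: 120×85/287 = 35.5401
Contributions (O − E)²/E:
  (121 − 117.5401)²/117.5401 = 0.1018
  (46 − 49.4599)²/49.4599 = 0.2420
  (81 − 84.4599)²/84.4599 = 0.1417
  (39 − 35.5401)²/35.5401 = 0.3368
χ² = 0.1018 + 0.2420 + 0.1417 + 0.3368 = 0.822

0.822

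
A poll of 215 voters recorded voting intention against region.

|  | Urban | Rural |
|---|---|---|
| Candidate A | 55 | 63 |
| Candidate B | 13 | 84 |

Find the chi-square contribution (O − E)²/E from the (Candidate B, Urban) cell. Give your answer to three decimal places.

10.188

Row total (Candidate B) = 97; column total (Urban) = 68; N = 215.
Expected count E = 97 × 68 / 215 = 30.6791.
Contribution = (O − E)²/E = (13 − 30.6791)² / 30.6791 = 10.188.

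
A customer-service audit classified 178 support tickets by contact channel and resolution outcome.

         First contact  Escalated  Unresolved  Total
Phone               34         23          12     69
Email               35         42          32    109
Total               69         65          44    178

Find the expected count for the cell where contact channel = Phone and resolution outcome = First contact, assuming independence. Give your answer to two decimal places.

Row total (Phone) = 69; column total (First contact) = 69; grand total N = 178.
Expected count = (row total × column total) / N = 69 × 69 / 178 = 26.75.

26.75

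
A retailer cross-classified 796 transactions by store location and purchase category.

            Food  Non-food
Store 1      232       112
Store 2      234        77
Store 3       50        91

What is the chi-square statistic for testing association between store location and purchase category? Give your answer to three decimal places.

Row totals: 344, 311, 141. Column totals: 516, 280. Grand total N = 796.
Expected counts (row total × column total / N):
  Store 1, Food: 344×516/796 = 222.9950
  Store 1, Non-food: 344×280/796 = 121.0050
  Store 2, Food: 311×516/796 = 201.6030
  Store 2, Non-food: 311×280/796 = 109.3970
  Store 3, Food: 141×516/796 = 91.4020
  Store 3, Non-food: 141×280/796 = 49.5980
Contributions (O − E)²/E:
  (232 − 222.9950)²/222.9950 = 0.3636
  (112 − 121.0050)²/121.0050 = 0.6701
  (234 − 201.6030)²/201.6030 = 5.2061
  (77 − 109.3970)²/109.3970 = 9.5941
  (50 − 91.4020)²/91.4020 = 18.7537
  (91 − 49.5980)²/49.5980 = 34.5604
χ² = 0.3636 + 0.6701 + 5.2061 + 9.5941 + 18.7537 + 34.5604 = 69.148

69.148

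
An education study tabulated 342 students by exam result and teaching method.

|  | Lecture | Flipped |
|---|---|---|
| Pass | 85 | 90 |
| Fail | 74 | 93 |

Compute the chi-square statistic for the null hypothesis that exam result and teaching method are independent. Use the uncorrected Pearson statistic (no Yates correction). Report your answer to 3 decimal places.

Row totals: 175, 167. Column totals: 159, 183. Grand total N = 342.
Expected counts (row total × column total / N):
  Pass, Lecture: 175×159/342 = 81.3596
  Pass, Flipped: 175×183/342 = 93.6404
  Fail, Lecture: 167×159/342 = 77.6404
  Fail, Flipped: 167×183/342 = 89.3596
Contributions (O − E)²/E:
  (85 − 81.3596)²/81.3596 = 0.1629
  (90 − 93.6404)²/93.6404 = 0.1415
  (74 − 77.6404)²/77.6404 = 0.1707
  (93 − 89.3596)²/89.3596 = 0.1483
χ² = 0.1629 + 0.1415 + 0.1707 + 0.1483 = 0.623

0.623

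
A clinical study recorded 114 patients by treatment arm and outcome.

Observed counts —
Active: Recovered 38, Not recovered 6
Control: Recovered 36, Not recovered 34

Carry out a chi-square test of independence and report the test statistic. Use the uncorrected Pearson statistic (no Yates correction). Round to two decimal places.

Row totals: 44, 70. Column totals: 74, 40. Grand total N = 114.
Expected counts (row total × column total / N):
  Active, Recovered: 44×74/114 = 28.561
  Active, Not recovered: 44×40/114 = 15.439
  Control, Recovered: 70×74/114 = 45.439
  Control, Not recovered: 70×40/114 = 24.561
Contributions (O − E)²/E:
  (38 − 28.561)²/28.561 = 3.1195
  (6 − 15.439)²/15.439 = 5.7708
  (36 − 45.439)²/45.439 = 1.9608
  (34 − 24.561)²/24.561 = 3.6275
χ² = 3.1195 + 5.7708 + 1.9608 + 3.6275 = 14.48

14.48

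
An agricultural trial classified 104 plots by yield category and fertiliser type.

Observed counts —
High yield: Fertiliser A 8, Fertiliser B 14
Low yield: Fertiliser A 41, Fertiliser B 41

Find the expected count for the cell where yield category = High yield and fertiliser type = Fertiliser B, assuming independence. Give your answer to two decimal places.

11.63

Row total (High yield) = 22; column total (Fertiliser B) = 55; grand total N = 104.
Expected count = (row total × column total) / N = 22 × 55 / 104 = 11.63.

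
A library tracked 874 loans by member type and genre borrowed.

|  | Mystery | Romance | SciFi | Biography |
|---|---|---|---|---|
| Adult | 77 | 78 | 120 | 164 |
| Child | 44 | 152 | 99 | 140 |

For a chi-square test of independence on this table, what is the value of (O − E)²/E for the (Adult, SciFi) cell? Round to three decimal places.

Row total (Adult) = 439; column total (SciFi) = 219; N = 874.
Expected count E = 439 × 219 / 874 = 110.0011.
Contribution = (O − E)²/E = (120 − 110.0011)² / 110.0011 = 0.909.

0.909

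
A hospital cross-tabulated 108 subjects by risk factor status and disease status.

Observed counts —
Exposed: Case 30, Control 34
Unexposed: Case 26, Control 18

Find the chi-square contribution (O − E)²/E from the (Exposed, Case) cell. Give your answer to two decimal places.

Row total (Exposed) = 64; column total (Case) = 56; N = 108.
Expected count E = 64 × 56 / 108 = 33.185.
Contribution = (O − E)²/E = (30 − 33.185)² / 33.185 = 0.31.

0.31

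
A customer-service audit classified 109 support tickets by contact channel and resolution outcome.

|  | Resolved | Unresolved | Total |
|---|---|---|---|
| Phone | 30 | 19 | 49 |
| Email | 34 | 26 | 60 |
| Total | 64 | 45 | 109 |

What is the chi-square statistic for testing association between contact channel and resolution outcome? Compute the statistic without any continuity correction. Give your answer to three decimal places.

Grand total N = 109.
Expected counts (row total × column total / N):
  Phone, Resolved: 49×64/109 = 28.7706
  Phone, Unresolved: 49×45/109 = 20.2294
  Email, Resolved: 60×64/109 = 35.2294
  Email, Unresolved: 60×45/109 = 24.7706
Contributions (O − E)²/E:
  (30 − 28.7706)²/28.7706 = 0.0525
  (19 − 20.2294)²/20.2294 = 0.0747
  (34 − 35.2294)²/35.2294 = 0.0429
  (26 − 24.7706)²/24.7706 = 0.0610
χ² = 0.0525 + 0.0747 + 0.0429 + 0.0610 = 0.231

0.231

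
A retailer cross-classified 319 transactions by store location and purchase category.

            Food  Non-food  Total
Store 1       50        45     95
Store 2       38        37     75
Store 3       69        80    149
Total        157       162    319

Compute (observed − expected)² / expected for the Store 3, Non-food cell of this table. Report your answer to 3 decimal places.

0.248

Row total (Store 3) = 149; column total (Non-food) = 162; N = 319.
Expected count E = 149 × 162 / 319 = 75.6677.
Contribution = (O − E)²/E = (80 − 75.6677)² / 75.6677 = 0.248.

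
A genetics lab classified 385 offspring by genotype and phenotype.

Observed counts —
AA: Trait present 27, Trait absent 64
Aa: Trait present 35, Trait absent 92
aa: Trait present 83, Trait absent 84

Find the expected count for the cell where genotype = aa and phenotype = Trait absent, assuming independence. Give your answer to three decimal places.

Row total (aa) = 167; column total (Trait absent) = 240; grand total N = 385.
Expected count = (row total × column total) / N = 167 × 240 / 385 = 104.104.

104.104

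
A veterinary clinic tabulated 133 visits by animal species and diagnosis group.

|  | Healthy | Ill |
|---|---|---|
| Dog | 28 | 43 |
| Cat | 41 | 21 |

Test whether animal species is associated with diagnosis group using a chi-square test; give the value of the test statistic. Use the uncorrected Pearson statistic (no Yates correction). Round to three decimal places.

9.446

Row totals: 71, 62. Column totals: 69, 64. Grand total N = 133.
Expected counts (row total × column total / N):
  Dog, Healthy: 71×69/133 = 36.8346
  Dog, Ill: 71×64/133 = 34.1654
  Cat, Healthy: 62×69/133 = 32.1654
  Cat, Ill: 62×64/133 = 29.8346
Contributions (O − E)²/E:
  (28 − 36.8346)²/36.8346 = 2.1189
  (43 − 34.1654)²/34.1654 = 2.2845
  (41 − 32.1654)²/32.1654 = 2.4265
  (21 − 29.8346)²/29.8346 = 2.6161
χ² = 2.1189 + 2.2845 + 2.4265 + 2.6161 = 9.446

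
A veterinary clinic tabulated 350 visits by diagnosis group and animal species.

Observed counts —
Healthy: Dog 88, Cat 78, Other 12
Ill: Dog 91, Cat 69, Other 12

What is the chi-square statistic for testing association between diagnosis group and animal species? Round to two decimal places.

Row totals: 178, 172. Column totals: 179, 147, 24. Grand total N = 350.
Expected counts (row total × column total / N):
  Healthy, Dog: 178×179/350 = 91.034
  Healthy, Cat: 178×147/350 = 74.760
  Healthy, Other: 178×24/350 = 12.206
  Ill, Dog: 172×179/350 = 87.966
  Ill, Cat: 172×147/350 = 72.240
  Ill, Other: 172×24/350 = 11.794
Contributions (O − E)²/E:
  (88 − 91.034)²/91.034 = 0.1011
  (78 − 74.760)²/74.760 = 0.1404
  (12 − 12.206)²/12.206 = 0.0035
  (91 − 87.966)²/87.966 = 0.1046
  (69 − 72.240)²/72.240 = 0.1453
  (12 − 11.794)²/11.794 = 0.0036
χ² = 0.1011 + 0.1404 + 0.0035 + 0.1046 + 0.1453 + 0.0036 = 0.50

0.50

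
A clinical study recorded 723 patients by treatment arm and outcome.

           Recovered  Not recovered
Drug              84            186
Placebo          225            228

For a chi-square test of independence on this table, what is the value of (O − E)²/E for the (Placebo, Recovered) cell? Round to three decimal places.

5.091

Row total (Placebo) = 453; column total (Recovered) = 309; N = 723.
Expected count E = 453 × 309 / 723 = 193.6058.
Contribution = (O − E)²/E = (225 − 193.6058)² / 193.6058 = 5.091.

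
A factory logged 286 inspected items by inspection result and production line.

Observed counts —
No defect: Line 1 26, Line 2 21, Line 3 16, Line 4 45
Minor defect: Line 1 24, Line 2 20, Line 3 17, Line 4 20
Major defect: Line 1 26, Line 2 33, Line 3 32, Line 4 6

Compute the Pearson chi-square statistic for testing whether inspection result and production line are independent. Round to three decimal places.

38.291

Row totals: 108, 81, 97. Column totals: 76, 74, 65, 71. Grand total N = 286.
Expected counts (row total × column total / N):
  No defect, Line 1: 108×76/286 = 28.6993
  No defect, Line 2: 108×74/286 = 27.9441
  No defect, Line 3: 108×65/286 = 24.5455
  No defect, Line 4: 108×71/286 = 26.8112
  Minor defect, Line 1: 81×76/286 = 21.5245
  Minor defect, Line 2: 81×74/286 = 20.9580
  Minor defect, Line 3: 81×65/286 = 18.4091
  Minor defect, Line 4: 81×71/286 = 20.1084
  Major defect, Line 1: 97×76/286 = 25.7762
  Major defect, Line 2: 97×74/286 = 25.0979
  Major defect, Line 3: 97×65/286 = 22.0455
  Major defect, Line 4: 97×71/286 = 24.0804
Contributions (O − E)²/E:
  (26 − 28.6993)²/28.6993 = 0.2539
  (21 − 27.9441)²/27.9441 = 1.7256
  (16 − 24.5455)²/24.5455 = 2.9751
  (45 − 26.8112)²/26.8112 = 12.3393
  (24 − 21.5245)²/21.5245 = 0.2847
  (20 − 20.9580)²/20.9580 = 0.0438
  (17 − 18.4091)²/18.4091 = 0.1079
  (20 − 20.1084)²/20.1084 = 0.0006
  (26 − 25.7762)²/25.7762 = 0.0019
  (33 − 25.0979)²/25.0979 = 2.4880
  (32 − 22.0455)²/22.0455 = 4.4949
  (6 − 24.0804)²/24.0804 = 13.5754
χ² = 0.2539 + 1.7256 + 2.9751 + 12.3393 + 0.2847 + 0.0438 + 0.1079 + 0.0006 + 0.0019 + 2.4880 + 4.4949 + 13.5754 = 38.291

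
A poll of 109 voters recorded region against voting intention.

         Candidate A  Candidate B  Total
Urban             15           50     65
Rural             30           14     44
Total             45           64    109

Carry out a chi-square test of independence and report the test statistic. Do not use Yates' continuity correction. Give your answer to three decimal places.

22.022

Grand total N = 109.
Expected counts (row total × column total / N):
  Urban, Candidate A: 65×45/109 = 26.83486
  Urban, Candidate B: 65×64/109 = 38.16514
  Rural, Candidate A: 44×45/109 = 18.16514
  Rural, Candidate B: 44×64/109 = 25.83486
Contributions (O − E)²/E:
  (15 − 26.83486)²/26.83486 = 5.2195
  (50 − 38.16514)²/38.16514 = 3.6699
  (30 − 18.16514)²/18.16514 = 7.7106
  (14 − 25.83486)²/25.83486 = 5.4215
χ² = 5.2195 + 3.6699 + 7.7106 + 5.4215 = 22.022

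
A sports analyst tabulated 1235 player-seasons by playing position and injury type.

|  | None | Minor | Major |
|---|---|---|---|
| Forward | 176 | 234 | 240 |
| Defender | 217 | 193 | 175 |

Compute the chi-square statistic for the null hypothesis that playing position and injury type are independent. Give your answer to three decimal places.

15.015

Row totals: 650, 585. Column totals: 393, 427, 415. Grand total N = 1235.
Expected counts (row total × column total / N):
  Forward, None: 650×393/1235 = 206.8421
  Forward, Minor: 650×427/1235 = 224.7368
  Forward, Major: 650×415/1235 = 218.4211
  Defender, None: 585×393/1235 = 186.1579
  Defender, Minor: 585×427/1235 = 202.2632
  Defender, Major: 585×415/1235 = 196.5789
Contributions (O − E)²/E:
  (176 − 206.8421)²/206.8421 = 4.5988
  (234 − 224.7368)²/224.7368 = 0.3818
  (240 − 218.4211)²/218.4211 = 2.1319
  (217 − 186.1579)²/186.1579 = 5.1098
  (193 − 202.2632)²/202.2632 = 0.4242
  (175 − 196.5789)²/196.5789 = 2.3688
χ² = 4.5988 + 0.3818 + 2.1319 + 5.1098 + 0.4242 + 2.3688 = 15.015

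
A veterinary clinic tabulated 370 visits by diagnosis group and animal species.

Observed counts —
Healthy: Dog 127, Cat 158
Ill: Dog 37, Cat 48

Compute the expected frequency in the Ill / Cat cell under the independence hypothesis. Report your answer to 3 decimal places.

Row total (Ill) = 85; column total (Cat) = 206; grand total N = 370.
Expected count = (row total × column total) / N = 85 × 206 / 370 = 47.324.

47.324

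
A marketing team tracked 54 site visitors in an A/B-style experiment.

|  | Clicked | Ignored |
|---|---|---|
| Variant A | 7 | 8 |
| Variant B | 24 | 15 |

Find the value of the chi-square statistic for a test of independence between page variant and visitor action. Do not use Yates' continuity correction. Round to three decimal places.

0.980

Row totals: 15, 39. Column totals: 31, 23. Grand total N = 54.
Expected counts (row total × column total / N):
  Variant A, Clicked: 15×31/54 = 8.6111
  Variant A, Ignored: 15×23/54 = 6.3889
  Variant B, Clicked: 39×31/54 = 22.3889
  Variant B, Ignored: 39×23/54 = 16.6111
Contributions (O − E)²/E:
  (7 − 8.6111)²/8.6111 = 0.3014
  (8 − 6.3889)²/6.3889 = 0.4063
  (24 − 22.3889)²/22.3889 = 0.1159
  (15 − 16.6111)²/16.6111 = 0.1563
χ² = 0.3014 + 0.4063 + 0.1159 + 0.1563 = 0.980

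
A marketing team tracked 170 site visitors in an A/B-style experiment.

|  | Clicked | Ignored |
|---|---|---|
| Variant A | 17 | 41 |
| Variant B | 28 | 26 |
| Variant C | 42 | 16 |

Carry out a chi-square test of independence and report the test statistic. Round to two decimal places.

21.58

Row totals: 58, 54, 58. Column totals: 87, 83. Grand total N = 170.
Expected counts (row total × column total / N):
  Variant A, Clicked: 58×87/170 = 29.682
  Variant A, Ignored: 58×83/170 = 28.318
  Variant B, Clicked: 54×87/170 = 27.635
  Variant B, Ignored: 54×83/170 = 26.365
  Variant C, Clicked: 58×87/170 = 29.682
  Variant C, Ignored: 58×83/170 = 28.318
Contributions (O − E)²/E:
  (17 − 29.682)²/29.682 = 5.4185
  (41 − 28.318)²/28.318 = 5.6795
  (28 − 27.635)²/27.635 = 0.0048
  (26 − 26.365)²/26.365 = 0.0051
  (42 − 29.682)²/29.682 = 5.1120
  (16 − 28.318)²/28.318 = 5.3582
χ² = 5.4185 + 5.6795 + 0.0048 + 0.0051 + 5.1120 + 5.3582 = 21.58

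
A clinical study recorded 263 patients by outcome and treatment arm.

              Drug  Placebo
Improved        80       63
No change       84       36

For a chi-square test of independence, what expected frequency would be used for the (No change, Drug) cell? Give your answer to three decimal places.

Row total (No change) = 120; column total (Drug) = 164; grand total N = 263.
Expected count = (row total × column total) / N = 120 × 164 / 263 = 74.829.

74.829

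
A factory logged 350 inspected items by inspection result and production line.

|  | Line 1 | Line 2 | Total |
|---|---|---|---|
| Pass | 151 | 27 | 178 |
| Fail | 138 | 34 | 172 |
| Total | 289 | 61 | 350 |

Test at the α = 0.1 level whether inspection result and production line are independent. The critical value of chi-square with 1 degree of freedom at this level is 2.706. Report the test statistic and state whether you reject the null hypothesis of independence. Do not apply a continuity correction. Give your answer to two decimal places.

1.29; fail to reject H₀

Grand total N = 350.
Expected counts (row total × column total / N):
  Pass, Line 1: 178×289/350 = 146.977
  Pass, Line 2: 178×61/350 = 31.023
  Fail, Line 1: 172×289/350 = 142.023
  Fail, Line 2: 172×61/350 = 29.977
Contributions (O − E)²/E:
  (151 − 146.977)²/146.977 = 0.1101
  (27 − 31.023)²/31.023 = 0.5217
  (138 − 142.023)²/142.023 = 0.1140
  (34 − 29.977)²/29.977 = 0.5399
χ² = 0.1101 + 0.5217 + 0.1140 + 0.5399 = 1.29
df = (2−1)(2−1) = 1. Since 1.29 < 2.706, fail to reject the null hypothesis of independence at α = 0.1.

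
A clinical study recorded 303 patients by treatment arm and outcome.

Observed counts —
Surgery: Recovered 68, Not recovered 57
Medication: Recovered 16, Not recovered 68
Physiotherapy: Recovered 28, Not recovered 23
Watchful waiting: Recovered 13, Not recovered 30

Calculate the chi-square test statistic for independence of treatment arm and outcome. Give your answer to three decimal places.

32.081

Row totals: 125, 84, 51, 43. Column totals: 125, 178. Grand total N = 303.
Expected counts (row total × column total / N):
  Surgery, Recovered: 125×125/303 = 51.5677
  Surgery, Not recovered: 125×178/303 = 73.4323
  Medication, Recovered: 84×125/303 = 34.6535
  Medication, Not recovered: 84×178/303 = 49.3465
  Physiotherapy, Recovered: 51×125/303 = 21.0396
  Physiotherapy, Not recovered: 51×178/303 = 29.9604
  Watchful waiting, Recovered: 43×125/303 = 17.7393
  Watchful waiting, Not recovered: 43×178/303 = 25.2607
Contributions (O − E)²/E:
  (68 − 51.5677)²/51.5677 = 5.2362
  (57 − 73.4323)²/73.4323 = 3.6771
  (16 − 34.6535)²/34.6535 = 10.0409
  (68 − 49.3465)²/49.3465 = 7.0512
  (28 − 21.0396)²/21.0396 = 2.3027
  (23 − 29.9604)²/29.9604 = 1.6170
  (13 − 17.7393)²/17.7393 = 1.2662
  (30 − 25.2607)²/25.2607 = 0.8892
χ² = 5.2362 + 3.6771 + 10.0409 + 7.0512 + 2.3027 + 1.6170 + 1.2662 + 0.8892 = 32.081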